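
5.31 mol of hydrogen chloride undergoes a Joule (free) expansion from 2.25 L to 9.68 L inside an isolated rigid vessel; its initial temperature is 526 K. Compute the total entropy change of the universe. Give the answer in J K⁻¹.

No heat is exchanged and no work is done, so the ideal-gas temperature stays constant.
Entropy is a state function; using a reversible isothermal path, ΔS_gas = nR ln(V₂/V₁) = 5.31 × 8.314 × ln(9.68/2.25) = 64.4 J/K.
The insulated surroundings exchange no heat, so ΔS_surr = 0 and ΔS_universe = ΔS_gas.

ΔS_universe = 64.4 J/K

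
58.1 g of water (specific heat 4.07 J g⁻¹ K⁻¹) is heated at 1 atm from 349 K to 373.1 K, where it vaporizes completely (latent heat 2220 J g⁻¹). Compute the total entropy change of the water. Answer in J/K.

Warming step: ΔS₁ = m c ln(T_tr/T_i) = 58.1 × 4.07 × ln(373.1/349) = 15.79 J/K.
Phase change: ΔS₂ = +mL/T_tr = 58.1 × 2220 / 373.1 = 345.7 J/K.
ΔS_total = (15.79) + (345.7) = 361 J/K.

ΔS = 361 J/K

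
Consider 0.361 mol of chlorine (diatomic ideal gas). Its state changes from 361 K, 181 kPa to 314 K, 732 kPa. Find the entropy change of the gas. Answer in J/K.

ΔS = nC_p ln(T₂/T₁) − nR ln(P₂/P₁), with C_p = 7R/2 = 29.1 J mol⁻¹ K⁻¹ for a diatomic ideal gas.
ΔS = 0.361 × [29.1 × ln(314/361) − 8.314 × ln(732/181)] = -5.66 J/K.

ΔS = -5.66 J/K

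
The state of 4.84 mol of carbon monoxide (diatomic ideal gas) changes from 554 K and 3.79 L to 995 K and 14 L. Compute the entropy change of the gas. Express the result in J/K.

Entropy is a state function: ΔS = nC_V ln(T₂/T₁) + nR ln(V₂/V₁), with C_V = 5R/2 = 20.79 J mol⁻¹ K⁻¹ for a diatomic ideal gas.
ΔS = 4.84 × [20.79 × ln(995/554) + 8.314 × ln(14/3.79)] = 111 J/K.

ΔS = 111 J/K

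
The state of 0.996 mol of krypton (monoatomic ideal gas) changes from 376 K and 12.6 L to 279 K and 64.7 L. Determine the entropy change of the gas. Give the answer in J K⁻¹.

ΔS = 9.84 J/K

Entropy is a state function: ΔS = nC_V ln(T₂/T₁) + nR ln(V₂/V₁), with C_V = 3R/2 = 12.47 J mol⁻¹ K⁻¹ for a monoatomic ideal gas.
ΔS = 0.996 × [12.47 × ln(279/376) + 8.314 × ln(64.7/12.6)] = 9.84 J/K.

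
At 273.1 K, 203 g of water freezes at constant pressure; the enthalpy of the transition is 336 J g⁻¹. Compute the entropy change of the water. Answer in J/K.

Heat released by the substance: Q = −mL = −203 × 336 = −68208 J.
At constant T, ΔS = Q_rev/T = −68208 / 273.1 = -250 J/K.

ΔS = -250 J/K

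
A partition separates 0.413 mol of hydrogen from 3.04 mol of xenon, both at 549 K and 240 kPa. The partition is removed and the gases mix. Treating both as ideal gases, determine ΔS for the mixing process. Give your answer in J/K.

ΔS_mix = 10.5 J/K

Mole fractions: x_A = 0.413/3.45 = 0.12, x_B = 0.88.
ΔS_mix = −R(n_A ln x_A + n_B ln x_B) = −8.314 × (0.413 ln 0.12 + 3.04 ln 0.88) = 10.5 J/K.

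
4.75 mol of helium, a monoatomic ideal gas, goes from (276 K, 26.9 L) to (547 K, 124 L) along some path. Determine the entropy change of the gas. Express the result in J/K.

Entropy is a state function: ΔS = nC_V ln(T₂/T₁) + nR ln(V₂/V₁), with C_V = 3R/2 = 12.47 J mol⁻¹ K⁻¹ for a monoatomic ideal gas.
ΔS = 4.75 × [12.47 × ln(547/276) + 8.314 × ln(124/26.9)] = 101 J/K.

ΔS = 101 J/K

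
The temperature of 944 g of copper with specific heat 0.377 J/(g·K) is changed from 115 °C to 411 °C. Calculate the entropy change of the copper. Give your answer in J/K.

In kelvin: T₁ = 388.15 K, T₂ = 684.15 K. ΔS = ∫dQ_rev/T = m c ln(T₂/T₁) = 944 × 0.377 × ln(684.15/388.15) = 202 J/K.

ΔS = 202 J/K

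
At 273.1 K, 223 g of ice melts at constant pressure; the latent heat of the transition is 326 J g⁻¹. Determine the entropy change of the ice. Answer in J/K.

Heat absorbed by the substance: Q = mL = 223 × 326 = 72698 J.
At constant T, ΔS = Q_rev/T = 72698 / 273.1 = 266 J/K.

ΔS = 266 J/K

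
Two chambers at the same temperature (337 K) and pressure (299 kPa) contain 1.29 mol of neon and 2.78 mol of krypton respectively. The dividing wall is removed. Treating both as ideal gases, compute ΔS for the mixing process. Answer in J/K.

ΔS_mix = 21.1 J/K

Mole fractions: x_A = 1.29/4.07 = 0.317, x_B = 0.683.
ΔS_mix = −R(n_A ln x_A + n_B ln x_B) = −8.314 × (1.29 ln 0.317 + 2.78 ln 0.683) = 21.1 J/K.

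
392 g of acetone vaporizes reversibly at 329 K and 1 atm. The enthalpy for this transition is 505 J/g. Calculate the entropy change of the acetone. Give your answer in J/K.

Heat absorbed by the substance: Q = mL = 392 × 505 = 197960 J.
At constant T, ΔS = Q_rev/T = 197960 / 329 = 602 J/K.

ΔS = 602 J/K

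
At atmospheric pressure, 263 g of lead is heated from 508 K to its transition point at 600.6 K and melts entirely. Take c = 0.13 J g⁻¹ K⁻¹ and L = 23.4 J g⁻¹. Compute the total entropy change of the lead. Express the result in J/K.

Warming step: ΔS₁ = m c ln(T_tr/T_i) = 263 × 0.13 × ln(600.6/508) = 5.725 J/K.
Phase change: ΔS₂ = +mL/T_tr = 263 × 23.4 / 600.6 = 10.25 J/K.
ΔS_total = (5.725) + (10.25) = 16 J/K.

ΔS = 16 J/K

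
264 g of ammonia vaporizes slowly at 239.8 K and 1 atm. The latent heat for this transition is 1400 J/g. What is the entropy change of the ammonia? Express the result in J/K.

ΔS = 1540 J/K

Heat absorbed by the substance: Q = mL = 264 × 1400 = 369600 J.
At constant T, ΔS = Q_rev/T = 369600 / 239.8 = 1540 J/K.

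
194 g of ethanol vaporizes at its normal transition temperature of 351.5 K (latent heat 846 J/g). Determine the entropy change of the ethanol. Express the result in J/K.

Heat absorbed by the substance: Q = mL = 194 × 846 = 164124 J.
At constant T, ΔS = Q_rev/T = 164124 / 351.5 = 467 J/K.

ΔS = 467 J/K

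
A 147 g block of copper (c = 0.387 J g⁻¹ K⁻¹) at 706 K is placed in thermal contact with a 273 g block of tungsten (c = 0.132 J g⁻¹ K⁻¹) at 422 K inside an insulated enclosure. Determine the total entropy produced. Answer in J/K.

ΔS_total = 2.78 J/K

Energy balance: T_f = (m₁c₁T₁ + m₂c₂T₂)/(m₁c₁ + m₂c₂) = 595.87 K.
ΔS₁ = m₁c₁ ln(T_f/T₁) = 56.889 × ln(595.87/706) = -9.648 J/K.
ΔS₂ = m₂c₂ ln(T_f/T₂) = 36.036 × ln(595.87/422) = 12.43 J/K.
ΔS_total = -9.648 + 12.43 = 2.78 J/K.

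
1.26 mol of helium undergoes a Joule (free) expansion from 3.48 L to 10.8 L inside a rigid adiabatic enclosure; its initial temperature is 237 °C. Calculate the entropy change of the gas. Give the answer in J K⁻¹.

For an ideal gas in free expansion Q = 0 and W = 0, so T is unchanged.
Entropy is a state function; using a reversible isothermal path, ΔS_gas = nR ln(V₂/V₁) = 1.26 × 8.314 × ln(10.8/3.48) = 11.9 J/K.

ΔS_gas = 11.9 J/K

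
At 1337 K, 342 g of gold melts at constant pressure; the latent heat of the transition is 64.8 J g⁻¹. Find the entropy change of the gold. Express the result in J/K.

ΔS = 16.6 J/K

Heat absorbed by the substance: Q = mL = 342 × 64.8 = 22161.6 J.
At constant T, ΔS = Q_rev/T = 22161.6 / 1337 = 16.6 J/K.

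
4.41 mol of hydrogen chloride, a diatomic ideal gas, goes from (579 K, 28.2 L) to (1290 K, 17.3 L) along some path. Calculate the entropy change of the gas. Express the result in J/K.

Entropy is a state function: ΔS = nC_V ln(T₂/T₁) + nR ln(V₂/V₁), with C_V = 5R/2 = 20.79 J mol⁻¹ K⁻¹ for a diatomic ideal gas.
ΔS = 4.41 × [20.79 × ln(1290/579) + 8.314 × ln(17.3/28.2)] = 55.5 J/K.

ΔS = 55.5 J/K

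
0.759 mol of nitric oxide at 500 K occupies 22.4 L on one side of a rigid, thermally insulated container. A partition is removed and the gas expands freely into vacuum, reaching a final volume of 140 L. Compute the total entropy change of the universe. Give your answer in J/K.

No heat is exchanged and no work is done, so the ideal-gas temperature stays constant.
Entropy is a state function; using a reversible isothermal path, ΔS_gas = nR ln(V₂/V₁) = 0.759 × 8.314 × ln(140/22.4) = 11.6 J/K.
The insulated surroundings exchange no heat, so ΔS_surr = 0 and ΔS_universe = ΔS_gas.

ΔS_universe = 11.6 J/K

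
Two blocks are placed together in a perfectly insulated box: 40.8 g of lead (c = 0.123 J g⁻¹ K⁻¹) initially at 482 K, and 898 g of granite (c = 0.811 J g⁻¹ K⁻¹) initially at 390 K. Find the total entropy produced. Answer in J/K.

ΔS_total = 0.12 J/K

Energy balance: T_f = (m₁c₁T₁ + m₂c₂T₂)/(m₁c₁ + m₂c₂) = 390.63 K.
ΔS₁ = m₁c₁ ln(T_f/T₁) = 5.0184 × ln(390.63/482) = -1.055 J/K.
ΔS₂ = m₂c₂ ln(T_f/T₂) = 728.278 × ln(390.63/390) = 1.175 J/K.
ΔS_total = -1.055 + 1.175 = 0.12 J/K.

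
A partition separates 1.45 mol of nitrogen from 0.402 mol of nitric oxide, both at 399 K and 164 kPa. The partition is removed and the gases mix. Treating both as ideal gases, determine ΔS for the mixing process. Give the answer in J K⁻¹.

Mole fractions: x_A = 1.45/1.85 = 0.783, x_B = 0.217.
ΔS_mix = −R(n_A ln x_A + n_B ln x_B) = −8.314 × (1.45 ln 0.783 + 0.402 ln 0.217) = 8.06 J/K.

ΔS_mix = 8.06 J/K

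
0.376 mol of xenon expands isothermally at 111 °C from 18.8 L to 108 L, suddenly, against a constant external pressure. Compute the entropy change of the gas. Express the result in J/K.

ΔS_gas = 5.47 J/K

Entropy is a state function, so ΔS_gas depends only on the end states.
For an isothermal ideal gas ΔS_gas = nR ln(V₂/V₁) = 0.376 × 8.314 × ln(108/18.8) = 5.47 J/K.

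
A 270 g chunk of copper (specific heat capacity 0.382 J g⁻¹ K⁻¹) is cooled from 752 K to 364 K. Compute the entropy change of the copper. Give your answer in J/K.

ΔS = ∫dQ_rev/T = m c ln(T₂/T₁) = 270 × 0.382 × ln(364/752) = -74.8 J/K.

ΔS = -74.8 J/K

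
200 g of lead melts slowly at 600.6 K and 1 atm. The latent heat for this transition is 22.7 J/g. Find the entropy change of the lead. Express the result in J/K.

ΔS = 7.56 J/K

Heat absorbed by the substance: Q = mL = 200 × 22.7 = 4540 J.
At constant T, ΔS = Q_rev/T = 4540 / 600.6 = 7.56 J/K.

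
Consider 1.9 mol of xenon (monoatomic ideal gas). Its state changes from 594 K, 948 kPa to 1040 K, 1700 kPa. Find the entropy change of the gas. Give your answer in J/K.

ΔS = nC_p ln(T₂/T₁) − nR ln(P₂/P₁), with C_p = 5R/2 = 20.79 J mol⁻¹ K⁻¹ for a monoatomic ideal gas.
ΔS = 1.9 × [20.79 × ln(1040/594) − 8.314 × ln(1700/948)] = 12.9 J/K.

ΔS = 12.9 J/K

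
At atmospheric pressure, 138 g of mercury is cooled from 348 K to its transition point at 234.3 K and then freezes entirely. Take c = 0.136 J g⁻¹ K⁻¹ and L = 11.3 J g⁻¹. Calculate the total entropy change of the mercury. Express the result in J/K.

Cooling step: ΔS₁ = m c ln(T_tr/T_i) = 138 × 0.136 × ln(234.3/348) = -7.425 J/K.
Phase change: ΔS₂ = −mL/T_tr = −138 × 11.3 / 234.3 = -6.656 J/K.
ΔS_total = (-7.425) + (-6.656) = -14.1 J/K.

ΔS = -14.1 J/K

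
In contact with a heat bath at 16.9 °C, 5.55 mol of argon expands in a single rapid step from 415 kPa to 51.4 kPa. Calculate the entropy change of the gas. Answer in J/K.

Entropy is a state function, so ΔS_gas depends only on the end states.
For an isothermal ideal gas ΔS_gas = nR ln(P₁/P₂) = 5.55 × 8.314 × ln(415/51.4) = 96.4 J/K.

ΔS_gas = 96.4 J/K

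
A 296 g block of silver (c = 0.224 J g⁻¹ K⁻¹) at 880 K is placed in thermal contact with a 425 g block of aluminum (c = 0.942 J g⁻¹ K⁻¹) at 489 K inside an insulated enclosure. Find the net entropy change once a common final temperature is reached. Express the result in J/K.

ΔS_total = 11.3 J/K

Energy balance: T_f = (m₁c₁T₁ + m₂c₂T₂)/(m₁c₁ + m₂c₂) = 544.55 K.
ΔS₁ = m₁c₁ ln(T_f/T₁) = 66.304 × ln(544.55/880) = -31.82 J/K.
ΔS₂ = m₂c₂ ln(T_f/T₂) = 400.35 × ln(544.55/489) = 43.08 J/K.
ΔS_total = -31.82 + 43.08 = 11.3 J/K.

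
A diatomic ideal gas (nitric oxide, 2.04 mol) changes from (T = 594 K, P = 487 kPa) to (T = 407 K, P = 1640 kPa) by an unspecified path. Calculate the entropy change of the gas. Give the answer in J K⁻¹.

ΔS = -43 J/K

ΔS = nC_p ln(T₂/T₁) − nR ln(P₂/P₁), with C_p = 7R/2 = 29.1 J mol⁻¹ K⁻¹ for a diatomic ideal gas.
ΔS = 2.04 × [29.1 × ln(407/594) − 8.314 × ln(1640/487)] = -43 J/K.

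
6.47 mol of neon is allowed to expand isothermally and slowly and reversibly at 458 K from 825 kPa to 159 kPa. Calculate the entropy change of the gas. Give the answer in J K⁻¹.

ΔS_gas = 88.6 J/K

For an isothermal ideal gas ΔS_gas = nR ln(P₁/P₂) = 6.47 × 8.314 × ln(825/159) = 88.6 J/K.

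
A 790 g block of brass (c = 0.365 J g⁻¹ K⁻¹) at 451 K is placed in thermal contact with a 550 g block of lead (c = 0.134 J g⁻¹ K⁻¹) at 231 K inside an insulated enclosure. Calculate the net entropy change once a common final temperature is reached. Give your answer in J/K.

Energy balance: T_f = (m₁c₁T₁ + m₂c₂T₂)/(m₁c₁ + m₂c₂) = 406.22 K.
ΔS₁ = m₁c₁ ln(T_f/T₁) = 288.35 × ln(406.22/451) = -30.16 J/K.
ΔS₂ = m₂c₂ ln(T_f/T₂) = 73.7 × ln(406.22/231) = 41.6 J/K.
ΔS_total = -30.16 + 41.6 = 11.4 J/K.

ΔS_total = 11.4 J/K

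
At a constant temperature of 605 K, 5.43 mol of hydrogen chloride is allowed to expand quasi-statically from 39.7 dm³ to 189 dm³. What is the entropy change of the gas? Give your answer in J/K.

ΔS_gas = 70.4 J/K

For an isothermal ideal gas ΔS_gas = nR ln(V₂/V₁) = 5.43 × 8.314 × ln(189/39.7) = 70.4 J/K.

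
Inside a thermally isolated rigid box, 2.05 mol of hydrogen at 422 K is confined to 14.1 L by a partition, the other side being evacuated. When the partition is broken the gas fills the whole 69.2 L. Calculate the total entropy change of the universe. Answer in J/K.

For an ideal gas in free expansion Q = 0 and W = 0, so T is unchanged.
Entropy is a state function; using a reversible isothermal path, ΔS_gas = nR ln(V₂/V₁) = 2.05 × 8.314 × ln(69.2/14.1) = 27.1 J/K.
The insulated surroundings exchange no heat, so ΔS_surr = 0 and ΔS_universe = ΔS_gas.

ΔS_universe = 27.1 J/K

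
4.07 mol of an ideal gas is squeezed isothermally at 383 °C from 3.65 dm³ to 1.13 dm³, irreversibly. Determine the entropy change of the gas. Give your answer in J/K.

Entropy is a state function, so ΔS_gas depends only on the end states.
For an isothermal ideal gas ΔS_gas = nR ln(V₂/V₁) = 4.07 × 8.314 × ln(1.13/3.65) = -39.7 J/K.

ΔS_gas = -39.7 J/K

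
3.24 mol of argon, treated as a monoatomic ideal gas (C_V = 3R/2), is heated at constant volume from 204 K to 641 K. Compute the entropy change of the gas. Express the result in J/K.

ΔS = 46.3 J/K

At constant volume, ΔS = nC_V ln(T₂/T₁) with C_V = 3R/2 = 12.47 J mol⁻¹ K⁻¹.
ΔS = 3.24 × 12.47 × ln(641/204) = 46.3 J/K.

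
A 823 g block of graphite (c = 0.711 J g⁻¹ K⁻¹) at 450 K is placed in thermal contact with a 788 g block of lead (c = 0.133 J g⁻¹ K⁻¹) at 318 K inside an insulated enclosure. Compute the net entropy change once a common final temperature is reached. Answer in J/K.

Energy balance: T_f = (m₁c₁T₁ + m₂c₂T₂)/(m₁c₁ + m₂c₂) = 429.95 K.
ΔS₁ = m₁c₁ ln(T_f/T₁) = 585.153 × ln(429.95/450) = -26.67 J/K.
ΔS₂ = m₂c₂ ln(T_f/T₂) = 104.804 × ln(429.95/318) = 31.61 J/K.
ΔS_total = -26.67 + 31.61 = 4.94 J/K.

ΔS_total = 4.94 J/K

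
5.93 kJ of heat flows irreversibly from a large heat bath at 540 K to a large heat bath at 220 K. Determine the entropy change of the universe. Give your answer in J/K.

ΔS_total = 16 J/K

ΔS_hot = −Q/T_H = −5930/540 = -10.98 J/K and ΔS_cold = +Q/T_C = 5930/220 = 26.95 J/K.
ΔS_total = -10.98 + 26.95 = 16 J/K, positive as the second law requires.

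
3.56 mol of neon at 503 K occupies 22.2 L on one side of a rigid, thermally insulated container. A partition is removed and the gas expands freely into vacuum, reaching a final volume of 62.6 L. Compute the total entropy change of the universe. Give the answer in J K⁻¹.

ΔS_universe = 30.7 J/K

No heat is exchanged and no work is done, so the ideal-gas temperature stays constant.
Entropy is a state function; using a reversible isothermal path, ΔS_gas = nR ln(V₂/V₁) = 3.56 × 8.314 × ln(62.6/22.2) = 30.7 J/K.
The insulated surroundings exchange no heat, so ΔS_surr = 0 and ΔS_universe = ΔS_gas.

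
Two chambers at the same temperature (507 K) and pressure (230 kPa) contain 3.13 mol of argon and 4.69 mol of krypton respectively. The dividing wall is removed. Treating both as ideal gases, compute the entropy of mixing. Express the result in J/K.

ΔS_mix = 43.8 J/K

Mole fractions: x_A = 3.13/7.82 = 0.4, x_B = 0.6.
ΔS_mix = −R(n_A ln x_A + n_B ln x_B) = −8.314 × (3.13 ln 0.4 + 4.69 ln 0.6) = 43.8 J/K.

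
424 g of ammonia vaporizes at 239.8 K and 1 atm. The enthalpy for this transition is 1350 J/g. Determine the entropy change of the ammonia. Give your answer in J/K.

Heat absorbed by the substance: Q = mL = 424 × 1350 = 572400 J.
At constant T, ΔS = Q_rev/T = 572400 / 239.8 = 2390 J/K.

ΔS = 2390 J/K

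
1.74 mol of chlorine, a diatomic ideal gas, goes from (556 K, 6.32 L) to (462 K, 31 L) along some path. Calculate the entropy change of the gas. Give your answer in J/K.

ΔS = 16.3 J/K

Entropy is a state function: ΔS = nC_V ln(T₂/T₁) + nR ln(V₂/V₁), with C_V = 5R/2 = 20.79 J mol⁻¹ K⁻¹ for a diatomic ideal gas.
ΔS = 1.74 × [20.79 × ln(462/556) + 8.314 × ln(31/6.32)] = 16.3 J/K.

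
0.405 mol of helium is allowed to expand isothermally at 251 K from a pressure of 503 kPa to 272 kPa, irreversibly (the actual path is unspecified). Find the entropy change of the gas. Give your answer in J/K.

ΔS_gas = 2.07 J/K

Entropy is a state function, so ΔS_gas depends only on the end states.
For an isothermal ideal gas ΔS_gas = nR ln(P₁/P₂) = 0.405 × 8.314 × ln(503/272) = 2.07 J/K.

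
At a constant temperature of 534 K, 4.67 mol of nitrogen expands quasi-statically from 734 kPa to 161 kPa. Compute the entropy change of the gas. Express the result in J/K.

ΔS_gas = 58.9 J/K

For an isothermal ideal gas ΔS_gas = nR ln(P₁/P₂) = 4.67 × 8.314 × ln(734/161) = 58.9 J/K.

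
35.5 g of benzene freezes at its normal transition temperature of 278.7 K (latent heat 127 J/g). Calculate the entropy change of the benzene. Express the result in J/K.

Heat released by the substance: Q = −mL = −35.5 × 127 = −4508.5 J.
At constant T, ΔS = Q_rev/T = −4508.5 / 278.7 = -16.2 J/K.

ΔS = -16.2 J/K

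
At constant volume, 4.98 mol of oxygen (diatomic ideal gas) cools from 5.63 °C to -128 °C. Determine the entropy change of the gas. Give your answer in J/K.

In kelvin: T₁ = 278.78 K, T₂ = 145.15 K. At constant volume, ΔS = nC_V ln(T₂/T₁) with C_V = 5R/2 = 20.79 J mol⁻¹ K⁻¹.
ΔS = 4.98 × 20.79 × ln(145.15/278.78) = -67.6 J/K.

ΔS = -67.6 J/K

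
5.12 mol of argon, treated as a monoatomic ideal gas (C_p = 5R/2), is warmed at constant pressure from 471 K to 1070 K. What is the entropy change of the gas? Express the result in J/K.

ΔS = 87.3 J/K

At constant pressure, ΔS = nC_p ln(T₂/T₁) with C_p = 5R/2 = 20.79 J mol⁻¹ K⁻¹.
ΔS = 5.12 × 20.79 × ln(1070/471) = 87.3 J/K.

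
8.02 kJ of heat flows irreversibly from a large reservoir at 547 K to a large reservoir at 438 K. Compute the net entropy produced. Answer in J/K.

ΔS_total = 3.65 J/K

ΔS_hot = −Q/T_H = −8020/547 = -14.66 J/K and ΔS_cold = +Q/T_C = 8020/438 = 18.31 J/K.
ΔS_total = -14.66 + 18.31 = 3.65 J/K, positive as the second law requires.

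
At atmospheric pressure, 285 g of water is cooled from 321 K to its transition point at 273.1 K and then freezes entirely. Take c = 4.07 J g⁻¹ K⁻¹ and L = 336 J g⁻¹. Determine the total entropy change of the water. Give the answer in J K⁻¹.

ΔS = -538 J/K

Cooling step: ΔS₁ = m c ln(T_tr/T_i) = 285 × 4.07 × ln(273.1/321) = -187.5 J/K.
Phase change: ΔS₂ = −mL/T_tr = −285 × 336 / 273.1 = -350.6 J/K.
ΔS_total = (-187.5) + (-350.6) = -538 J/K.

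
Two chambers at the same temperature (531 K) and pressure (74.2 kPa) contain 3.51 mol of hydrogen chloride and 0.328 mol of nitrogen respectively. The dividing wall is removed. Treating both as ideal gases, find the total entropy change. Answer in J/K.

ΔS_mix = 9.31 J/K

Mole fractions: x_A = 3.51/3.84 = 0.915, x_B = 0.0855.
ΔS_mix = −R(n_A ln x_A + n_B ln x_B) = −8.314 × (3.51 ln 0.915 + 0.328 ln 0.0855) = 9.31 J/K.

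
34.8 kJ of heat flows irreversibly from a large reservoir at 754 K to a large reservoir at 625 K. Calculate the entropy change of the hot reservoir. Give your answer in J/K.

The hot reservoir loses heat Q, so ΔS_hot = −Q/T_H = −34800/754 = -46.2 J/K.

ΔS_hot = -46.2 J/K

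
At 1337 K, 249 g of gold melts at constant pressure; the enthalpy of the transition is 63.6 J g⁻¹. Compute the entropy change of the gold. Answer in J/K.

Heat absorbed by the substance: Q = mL = 249 × 63.6 = 15836.4 J.
At constant T, ΔS = Q_rev/T = 15836.4 / 1337 = 11.8 J/K.

ΔS = 11.8 J/K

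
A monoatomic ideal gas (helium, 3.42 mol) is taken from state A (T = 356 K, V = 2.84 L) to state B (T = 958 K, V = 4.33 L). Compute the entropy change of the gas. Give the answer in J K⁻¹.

Entropy is a state function: ΔS = nC_V ln(T₂/T₁) + nR ln(V₂/V₁), with C_V = 3R/2 = 12.47 J mol⁻¹ K⁻¹ for a monoatomic ideal gas.
ΔS = 3.42 × [12.47 × ln(958/356) + 8.314 × ln(4.33/2.84)] = 54.2 J/K.

ΔS = 54.2 J/K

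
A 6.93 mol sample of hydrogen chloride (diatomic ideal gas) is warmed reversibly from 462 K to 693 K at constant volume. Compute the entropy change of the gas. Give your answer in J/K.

At constant volume, ΔS = nC_V ln(T₂/T₁) with C_V = 5R/2 = 20.79 J mol⁻¹ K⁻¹.
ΔS = 6.93 × 20.79 × ln(693/462) = 58.4 J/K.

ΔS = 58.4 J/K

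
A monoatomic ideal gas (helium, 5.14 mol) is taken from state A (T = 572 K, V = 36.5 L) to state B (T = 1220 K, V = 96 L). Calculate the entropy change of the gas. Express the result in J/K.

ΔS = 89.9 J/K

Entropy is a state function: ΔS = nC_V ln(T₂/T₁) + nR ln(V₂/V₁), with C_V = 3R/2 = 12.47 J mol⁻¹ K⁻¹ for a monoatomic ideal gas.
ΔS = 5.14 × [12.47 × ln(1220/572) + 8.314 × ln(96/36.5)] = 89.9 J/K.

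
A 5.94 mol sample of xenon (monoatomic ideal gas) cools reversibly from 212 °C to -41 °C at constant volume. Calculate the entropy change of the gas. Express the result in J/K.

In kelvin: T₁ = 485.15 K, T₂ = 232.15 K. At constant volume, ΔS = nC_V ln(T₂/T₁) with C_V = 3R/2 = 12.47 J mol⁻¹ K⁻¹.
ΔS = 5.94 × 12.47 × ln(232.15/485.15) = -54.6 J/K.

ΔS = -54.6 J/K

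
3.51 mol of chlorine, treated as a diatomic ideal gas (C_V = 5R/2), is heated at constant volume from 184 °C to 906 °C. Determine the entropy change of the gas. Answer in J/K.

In kelvin: T₁ = 457.15 K, T₂ = 1179.15 K. At constant volume, ΔS = nC_V ln(T₂/T₁) with C_V = 5R/2 = 20.79 J mol⁻¹ K⁻¹.
ΔS = 3.51 × 20.79 × ln(1179.15/457.15) = 69.1 J/K.

ΔS = 69.1 J/K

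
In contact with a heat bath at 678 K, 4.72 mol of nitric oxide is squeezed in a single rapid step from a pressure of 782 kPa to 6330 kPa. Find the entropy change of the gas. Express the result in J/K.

ΔS_gas = -82.1 J/K

Entropy is a state function, so ΔS_gas depends only on the end states.
For an isothermal ideal gas ΔS_gas = nR ln(P₁/P₂) = 4.72 × 8.314 × ln(782/6330) = -82.1 J/K.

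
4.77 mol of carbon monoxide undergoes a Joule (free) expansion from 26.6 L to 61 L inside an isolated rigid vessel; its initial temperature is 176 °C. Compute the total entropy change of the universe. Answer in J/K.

No heat is exchanged and no work is done, so the ideal-gas temperature stays constant.
Entropy is a state function; using a reversible isothermal path, ΔS_gas = nR ln(V₂/V₁) = 4.77 × 8.314 × ln(61/26.6) = 32.9 J/K.
The insulated surroundings exchange no heat, so ΔS_surr = 0 and ΔS_universe = ΔS_gas.

ΔS_universe = 32.9 J/K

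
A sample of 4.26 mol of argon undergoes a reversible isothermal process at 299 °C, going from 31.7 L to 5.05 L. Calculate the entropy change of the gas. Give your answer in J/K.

ΔS_gas = -65.1 J/K

For an isothermal ideal gas ΔS_gas = nR ln(V₂/V₁) = 4.26 × 8.314 × ln(5.05/31.7) = -65.1 J/K.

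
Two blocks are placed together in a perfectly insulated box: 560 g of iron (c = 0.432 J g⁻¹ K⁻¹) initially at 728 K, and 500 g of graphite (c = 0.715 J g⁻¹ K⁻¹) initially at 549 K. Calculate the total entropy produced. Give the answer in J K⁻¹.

ΔS_total = 5.83 J/K

Energy balance: T_f = (m₁c₁T₁ + m₂c₂T₂)/(m₁c₁ + m₂c₂) = 621.24 K.
ΔS₁ = m₁c₁ ln(T_f/T₁) = 241.92 × ln(621.24/728) = -38.364 J/K.
ΔS₂ = m₂c₂ ln(T_f/T₂) = 357.5 × ln(621.24/549) = 44.195 J/K.
ΔS_total = -38.364 + 44.195 = 5.83 J/K.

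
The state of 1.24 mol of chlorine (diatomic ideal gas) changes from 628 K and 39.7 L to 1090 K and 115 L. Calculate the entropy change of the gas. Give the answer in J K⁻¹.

ΔS = 25.2 J/K

Entropy is a state function: ΔS = nC_V ln(T₂/T₁) + nR ln(V₂/V₁), with C_V = 5R/2 = 20.79 J mol⁻¹ K⁻¹ for a diatomic ideal gas.
ΔS = 1.24 × [20.79 × ln(1090/628) + 8.314 × ln(115/39.7)] = 25.2 J/K.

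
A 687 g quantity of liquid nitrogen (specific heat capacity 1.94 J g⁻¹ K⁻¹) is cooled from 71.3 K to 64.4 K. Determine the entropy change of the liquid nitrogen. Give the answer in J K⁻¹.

ΔS = -136 J/K

ΔS = ∫dQ_rev/T = m c ln(T₂/T₁) = 687 × 1.94 × ln(64.4/71.3) = -136 J/K.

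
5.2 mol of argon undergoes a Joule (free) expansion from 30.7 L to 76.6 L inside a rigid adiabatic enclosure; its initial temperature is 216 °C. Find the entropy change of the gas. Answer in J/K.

ΔS_gas = 39.5 J/K

For an ideal gas in free expansion Q = 0 and W = 0, so T is unchanged.
Entropy is a state function; using a reversible isothermal path, ΔS_gas = nR ln(V₂/V₁) = 5.2 × 8.314 × ln(76.6/30.7) = 39.5 J/K.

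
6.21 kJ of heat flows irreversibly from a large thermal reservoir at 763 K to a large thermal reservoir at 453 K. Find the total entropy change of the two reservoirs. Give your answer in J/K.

ΔS_total = 5.57 J/K

ΔS_hot = −Q/T_H = −6210/763 = -8.139 J/K and ΔS_cold = +Q/T_C = 6210/453 = 13.71 J/K.
ΔS_total = -8.139 + 13.71 = 5.57 J/K, positive as the second law requires.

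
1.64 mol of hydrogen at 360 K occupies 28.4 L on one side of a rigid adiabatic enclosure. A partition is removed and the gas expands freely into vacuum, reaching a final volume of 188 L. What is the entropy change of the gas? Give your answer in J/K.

ΔS_gas = 25.8 J/K

No heat is exchanged and no work is done, so the ideal-gas temperature stays constant.
Entropy is a state function; using a reversible isothermal path, ΔS_gas = nR ln(V₂/V₁) = 1.64 × 8.314 × ln(188/28.4) = 25.8 J/K.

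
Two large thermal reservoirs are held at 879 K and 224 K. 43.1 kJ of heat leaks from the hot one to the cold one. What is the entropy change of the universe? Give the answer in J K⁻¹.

ΔS_hot = −Q/T_H = −43100/879 = -49.03 J/K and ΔS_cold = +Q/T_C = 43100/224 = 192.4 J/K.
ΔS_total = -49.03 + 192.4 = 143 J/K, positive as the second law requires.

ΔS_total = 143 J/K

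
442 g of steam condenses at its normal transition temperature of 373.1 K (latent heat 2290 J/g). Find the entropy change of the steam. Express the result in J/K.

ΔS = -2710 J/K

Heat released by the substance: Q = −mL = −442 × 2290 = −1012180 J.
At constant T, ΔS = Q_rev/T = −1012180 / 373.1 = -2710 J/K.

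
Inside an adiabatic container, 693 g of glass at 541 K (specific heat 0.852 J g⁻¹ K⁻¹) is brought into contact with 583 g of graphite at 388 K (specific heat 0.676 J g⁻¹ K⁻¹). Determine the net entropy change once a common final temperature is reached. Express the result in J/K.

ΔS_total = 12.7 J/K

Energy balance: T_f = (m₁c₁T₁ + m₂c₂T₂)/(m₁c₁ + m₂c₂) = 479.75 K.
ΔS₁ = m₁c₁ ln(T_f/T₁) = 590.436 × ln(479.75/541) = -70.94 J/K.
ΔS₂ = m₂c₂ ln(T_f/T₂) = 394.108 × ln(479.75/388) = 83.66 J/K.
ΔS_total = -70.94 + 83.66 = 12.7 J/K.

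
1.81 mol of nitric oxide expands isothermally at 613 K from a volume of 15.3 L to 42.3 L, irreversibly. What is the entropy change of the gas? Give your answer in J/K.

ΔS_gas = 15.3 J/K

Entropy is a state function, so ΔS_gas depends only on the end states.
For an isothermal ideal gas ΔS_gas = nR ln(V₂/V₁) = 1.81 × 8.314 × ln(42.3/15.3) = 15.3 J/K.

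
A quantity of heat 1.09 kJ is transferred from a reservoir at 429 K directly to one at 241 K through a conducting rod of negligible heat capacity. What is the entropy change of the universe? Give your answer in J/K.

ΔS_total = 1.98 J/K

ΔS_hot = −Q/T_H = −1090/429 = -2.541 J/K and ΔS_cold = +Q/T_C = 1090/241 = 4.523 J/K.
ΔS_total = -2.541 + 4.523 = 1.98 J/K, positive as the second law requires.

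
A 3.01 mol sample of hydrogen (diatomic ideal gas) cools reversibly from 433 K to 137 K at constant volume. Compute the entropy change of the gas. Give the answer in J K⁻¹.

At constant volume, ΔS = nC_V ln(T₂/T₁) with C_V = 5R/2 = 20.79 J mol⁻¹ K⁻¹.
ΔS = 3.01 × 20.79 × ln(137/433) = -72 J/K.

ΔS = -72 J/K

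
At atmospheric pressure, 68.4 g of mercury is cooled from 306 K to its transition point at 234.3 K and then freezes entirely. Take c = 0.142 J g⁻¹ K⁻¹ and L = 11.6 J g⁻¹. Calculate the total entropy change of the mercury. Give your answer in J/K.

Cooling step: ΔS₁ = m c ln(T_tr/T_i) = 68.4 × 0.142 × ln(234.3/306) = -2.593 J/K.
Phase change: ΔS₂ = −mL/T_tr = −68.4 × 11.6 / 234.3 = -3.386 J/K.
ΔS_total = (-2.593) + (-3.386) = -5.98 J/K.

ΔS = -5.98 J/K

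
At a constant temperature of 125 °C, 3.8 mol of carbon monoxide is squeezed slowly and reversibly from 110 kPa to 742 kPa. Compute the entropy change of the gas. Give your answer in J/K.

ΔS_gas = -60.3 J/K

For an isothermal ideal gas ΔS_gas = nR ln(P₁/P₂) = 3.8 × 8.314 × ln(110/742) = -60.3 J/K.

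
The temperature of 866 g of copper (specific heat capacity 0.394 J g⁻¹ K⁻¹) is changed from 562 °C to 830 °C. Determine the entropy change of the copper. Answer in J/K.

ΔS = 95 J/K

In kelvin: T₁ = 835.15 K, T₂ = 1103.15 K. ΔS = ∫dQ_rev/T = m c ln(T₂/T₁) = 866 × 0.394 × ln(1103.15/835.15) = 95 J/K.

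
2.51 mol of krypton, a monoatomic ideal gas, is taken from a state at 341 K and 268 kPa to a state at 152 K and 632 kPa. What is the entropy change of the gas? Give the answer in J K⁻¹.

ΔS = -60.1 J/K

ΔS = nC_p ln(T₂/T₁) − nR ln(P₂/P₁), with C_p = 5R/2 = 20.79 J mol⁻¹ K⁻¹ for a monoatomic ideal gas.
ΔS = 2.51 × [20.79 × ln(152/341) − 8.314 × ln(632/268)] = -60.1 J/K.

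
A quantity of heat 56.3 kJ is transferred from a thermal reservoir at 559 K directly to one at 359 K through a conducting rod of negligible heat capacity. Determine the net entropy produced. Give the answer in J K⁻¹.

ΔS_hot = −Q/T_H = −56300/559 = -100.7 J/K and ΔS_cold = +Q/T_C = 56300/359 = 156.8 J/K.
ΔS_total = -100.7 + 156.8 = 56.1 J/K, positive as the second law requires.

ΔS_total = 56.1 J/K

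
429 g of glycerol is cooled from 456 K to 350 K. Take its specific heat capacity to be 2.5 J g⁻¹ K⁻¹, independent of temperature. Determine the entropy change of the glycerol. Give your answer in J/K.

ΔS = -284 J/K

ΔS = ∫dQ_rev/T = m c ln(T₂/T₁) = 429 × 2.5 × ln(350/456) = -284 J/K.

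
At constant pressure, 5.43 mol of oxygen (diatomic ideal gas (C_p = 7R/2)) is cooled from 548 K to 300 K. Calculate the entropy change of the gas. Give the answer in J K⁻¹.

At constant pressure, ΔS = nC_p ln(T₂/T₁) with C_p = 7R/2 = 29.1 J mol⁻¹ K⁻¹.
ΔS = 5.43 × 29.1 × ln(300/548) = -95.2 J/K.

ΔS = -95.2 J/K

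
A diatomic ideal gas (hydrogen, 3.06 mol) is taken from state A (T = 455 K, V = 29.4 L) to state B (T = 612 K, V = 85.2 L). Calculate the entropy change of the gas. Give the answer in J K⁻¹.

ΔS = 45.9 J/K

Entropy is a state function: ΔS = nC_V ln(T₂/T₁) + nR ln(V₂/V₁), with C_V = 5R/2 = 20.79 J mol⁻¹ K⁻¹ for a diatomic ideal gas.
ΔS = 3.06 × [20.79 × ln(612/455) + 8.314 × ln(85.2/29.4)] = 45.9 J/K.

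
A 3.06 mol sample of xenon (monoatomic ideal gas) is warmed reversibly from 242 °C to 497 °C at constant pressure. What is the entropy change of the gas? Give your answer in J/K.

ΔS = 25.6 J/K

In kelvin: T₁ = 515.15 K, T₂ = 770.15 K. At constant pressure, ΔS = nC_p ln(T₂/T₁) with C_p = 5R/2 = 20.79 J mol⁻¹ K⁻¹.
ΔS = 3.06 × 20.79 × ln(770.15/515.15) = 25.6 J/K.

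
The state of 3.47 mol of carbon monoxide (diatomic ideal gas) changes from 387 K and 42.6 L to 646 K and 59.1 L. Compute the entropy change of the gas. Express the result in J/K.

ΔS = 46.4 J/K

Entropy is a state function: ΔS = nC_V ln(T₂/T₁) + nR ln(V₂/V₁), with C_V = 5R/2 = 20.79 J mol⁻¹ K⁻¹ for a diatomic ideal gas.
ΔS = 3.47 × [20.79 × ln(646/387) + 8.314 × ln(59.1/42.6)] = 46.4 J/K.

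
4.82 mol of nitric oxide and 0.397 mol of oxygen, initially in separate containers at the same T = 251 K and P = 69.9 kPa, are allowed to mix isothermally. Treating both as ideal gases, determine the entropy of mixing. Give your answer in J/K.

ΔS_mix = 11.7 J/K

Mole fractions: x_A = 4.82/5.22 = 0.924, x_B = 0.0761.
ΔS_mix = −R(n_A ln x_A + n_B ln x_B) = −8.314 × (4.82 ln 0.924 + 0.397 ln 0.0761) = 11.7 J/K.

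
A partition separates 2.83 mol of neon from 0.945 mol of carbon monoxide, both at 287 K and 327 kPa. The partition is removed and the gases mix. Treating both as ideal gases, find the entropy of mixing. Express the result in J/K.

ΔS_mix = 17.7 J/K

Mole fractions: x_A = 2.83/3.77 = 0.75, x_B = 0.25.
ΔS_mix = −R(n_A ln x_A + n_B ln x_B) = −8.314 × (2.83 ln 0.75 + 0.945 ln 0.25) = 17.7 J/K.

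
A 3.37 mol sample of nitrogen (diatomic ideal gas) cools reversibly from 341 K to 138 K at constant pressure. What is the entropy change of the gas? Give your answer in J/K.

ΔS = -88.7 J/K

At constant pressure, ΔS = nC_p ln(T₂/T₁) with C_p = 7R/2 = 29.1 J mol⁻¹ K⁻¹.
ΔS = 3.37 × 29.1 × ln(138/341) = -88.7 J/K.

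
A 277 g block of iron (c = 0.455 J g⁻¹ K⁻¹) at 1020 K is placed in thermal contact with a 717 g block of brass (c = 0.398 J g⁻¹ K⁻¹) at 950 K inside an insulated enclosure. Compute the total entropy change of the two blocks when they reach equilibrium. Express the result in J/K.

Energy balance: T_f = (m₁c₁T₁ + m₂c₂T₂)/(m₁c₁ + m₂c₂) = 971.44 K.
ΔS₁ = m₁c₁ ln(T_f/T₁) = 126.035 × ln(971.44/1020) = -6.147 J/K.
ΔS₂ = m₂c₂ ln(T_f/T₂) = 285.366 × ln(971.44/950) = 6.37 J/K.
ΔS_total = -6.147 + 6.37 = 0.223 J/K.

ΔS_total = 0.223 J/K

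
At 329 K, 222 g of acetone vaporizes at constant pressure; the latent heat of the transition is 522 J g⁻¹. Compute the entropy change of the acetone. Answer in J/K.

ΔS = 352 J/K

Heat absorbed by the substance: Q = mL = 222 × 522 = 115884 J.
At constant T, ΔS = Q_rev/T = 115884 / 329 = 352 J/K.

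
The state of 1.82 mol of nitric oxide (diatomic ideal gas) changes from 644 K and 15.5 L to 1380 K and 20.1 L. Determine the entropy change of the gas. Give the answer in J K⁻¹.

ΔS = 32.8 J/K

Entropy is a state function: ΔS = nC_V ln(T₂/T₁) + nR ln(V₂/V₁), with C_V = 5R/2 = 20.79 J mol⁻¹ K⁻¹ for a diatomic ideal gas.
ΔS = 1.82 × [20.79 × ln(1380/644) + 8.314 × ln(20.1/15.5)] = 32.8 J/K.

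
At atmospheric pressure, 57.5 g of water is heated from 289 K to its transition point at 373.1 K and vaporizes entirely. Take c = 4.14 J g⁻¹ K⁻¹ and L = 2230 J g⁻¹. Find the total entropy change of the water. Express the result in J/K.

ΔS = 404 J/K

Warming step: ΔS₁ = m c ln(T_tr/T_i) = 57.5 × 4.14 × ln(373.1/289) = 60.8 J/K.
Phase change: ΔS₂ = +mL/T_tr = 57.5 × 2230 / 373.1 = 343.7 J/K.
ΔS_total = (60.8) + (343.7) = 404 J/K.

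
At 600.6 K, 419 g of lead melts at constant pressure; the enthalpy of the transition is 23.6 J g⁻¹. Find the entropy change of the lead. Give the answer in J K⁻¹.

Heat absorbed by the substance: Q = mL = 419 × 23.6 = 9888.4 J.
At constant T, ΔS = Q_rev/T = 9888.4 / 600.6 = 16.5 J/K.

ΔS = 16.5 J/K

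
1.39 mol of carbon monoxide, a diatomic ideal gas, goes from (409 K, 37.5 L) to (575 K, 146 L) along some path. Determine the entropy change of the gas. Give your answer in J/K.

ΔS = 25.6 J/K

Entropy is a state function: ΔS = nC_V ln(T₂/T₁) + nR ln(V₂/V₁), with C_V = 5R/2 = 20.79 J mol⁻¹ K⁻¹ for a diatomic ideal gas.
ΔS = 1.39 × [20.79 × ln(575/409) + 8.314 × ln(146/37.5)] = 25.6 J/K.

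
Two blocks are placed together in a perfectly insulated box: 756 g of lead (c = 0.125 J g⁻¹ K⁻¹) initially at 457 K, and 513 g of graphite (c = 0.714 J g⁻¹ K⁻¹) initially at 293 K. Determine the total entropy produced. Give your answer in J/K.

Energy balance: T_f = (m₁c₁T₁ + m₂c₂T₂)/(m₁c₁ + m₂c₂) = 326.63 K.
ΔS₁ = m₁c₁ ln(T_f/T₁) = 94.5 × ln(326.63/457) = -31.737 J/K.
ΔS₂ = m₂c₂ ln(T_f/T₂) = 366.282 × ln(326.63/293) = 39.803 J/K.
ΔS_total = -31.737 + 39.803 = 8.07 J/K.

ΔS_total = 8.07 J/K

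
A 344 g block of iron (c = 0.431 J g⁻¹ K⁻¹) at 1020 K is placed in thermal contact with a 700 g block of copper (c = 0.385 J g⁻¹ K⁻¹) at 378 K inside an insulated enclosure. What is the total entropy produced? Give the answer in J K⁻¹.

Energy balance: T_f = (m₁c₁T₁ + m₂c₂T₂)/(m₁c₁ + m₂c₂) = 605.85 K.
ΔS₁ = m₁c₁ ln(T_f/T₁) = 148.264 × ln(605.85/1020) = -77.24 J/K.
ΔS₂ = m₂c₂ ln(T_f/T₂) = 269.5 × ln(605.85/378) = 127.1 J/K.
ΔS_total = -77.24 + 127.1 = 49.9 J/K.

ΔS_total = 49.9 J/K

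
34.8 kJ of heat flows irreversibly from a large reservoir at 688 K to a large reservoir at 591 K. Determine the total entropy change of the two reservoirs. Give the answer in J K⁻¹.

ΔS_total = 8.3 J/K

ΔS_hot = −Q/T_H = −34800/688 = -50.58 J/K and ΔS_cold = +Q/T_C = 34800/591 = 58.88 J/K.
ΔS_total = -50.58 + 58.88 = 8.3 J/K, positive as the second law requires.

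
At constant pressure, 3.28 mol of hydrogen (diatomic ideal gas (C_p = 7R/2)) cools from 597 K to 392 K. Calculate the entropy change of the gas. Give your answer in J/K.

ΔS = -40.1 J/K

At constant pressure, ΔS = nC_p ln(T₂/T₁) with C_p = 7R/2 = 29.1 J mol⁻¹ K⁻¹.
ΔS = 3.28 × 29.1 × ln(392/597) = -40.1 J/K.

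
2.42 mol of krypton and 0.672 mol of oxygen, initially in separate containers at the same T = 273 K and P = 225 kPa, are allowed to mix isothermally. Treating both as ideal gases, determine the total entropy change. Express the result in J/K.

ΔS_mix = 13.5 J/K

Mole fractions: x_A = 2.42/3.09 = 0.783, x_B = 0.217.
ΔS_mix = −R(n_A ln x_A + n_B ln x_B) = −8.314 × (2.42 ln 0.783 + 0.672 ln 0.217) = 13.5 J/K.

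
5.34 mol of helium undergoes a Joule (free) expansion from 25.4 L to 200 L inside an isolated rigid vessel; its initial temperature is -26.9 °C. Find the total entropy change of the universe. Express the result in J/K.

No heat is exchanged and no work is done, so the ideal-gas temperature stays constant.
Entropy is a state function; using a reversible isothermal path, ΔS_gas = nR ln(V₂/V₁) = 5.34 × 8.314 × ln(200/25.4) = 91.6 J/K.
The insulated surroundings exchange no heat, so ΔS_surr = 0 and ΔS_universe = ΔS_gas.

ΔS_universe = 91.6 J/K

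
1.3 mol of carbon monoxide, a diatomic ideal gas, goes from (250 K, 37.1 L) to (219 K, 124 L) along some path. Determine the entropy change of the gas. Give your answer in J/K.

Entropy is a state function: ΔS = nC_V ln(T₂/T₁) + nR ln(V₂/V₁), with C_V = 5R/2 = 20.79 J mol⁻¹ K⁻¹ for a diatomic ideal gas.
ΔS = 1.3 × [20.79 × ln(219/250) + 8.314 × ln(124/37.1)] = 9.46 J/K.

ΔS = 9.46 J/K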